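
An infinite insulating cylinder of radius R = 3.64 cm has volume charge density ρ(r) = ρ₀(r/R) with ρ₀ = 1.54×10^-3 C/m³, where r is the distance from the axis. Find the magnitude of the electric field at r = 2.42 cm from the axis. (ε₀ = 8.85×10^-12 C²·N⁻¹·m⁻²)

E = 9.33e5 N/C

Take a coaxial cylindrical Gaussian surface of radius r = 2.42 cm and length L (r < R).
Integrating ρ over the cross-section to radius r: λ_enc = (2πρ₀/R) ∫₀^r r'^2 dr' = 2πρ₀ r^3/(3·R) = 1.256×10^-6 C/m.
Since E is radial and uniform over the curved surface, Φ = E·2πrL = Q_enc/ε₀ = λ_enc L/ε₀.
E = |λ_enc|/(2πε₀r) = (1.256e-6)/(2π·8.85×10^-12·0.0242) = 9.33e5 N/C.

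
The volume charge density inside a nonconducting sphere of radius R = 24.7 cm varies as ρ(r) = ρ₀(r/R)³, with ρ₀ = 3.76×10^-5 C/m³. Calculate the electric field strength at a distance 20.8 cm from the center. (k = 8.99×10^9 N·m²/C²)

E = 8.79e4 N/C

Take a concentric spherical Gaussian surface of radius r = 20.8 cm (r < R).
Q_enc = ∫₀^r ρ(r')·4πr'² dr' = (4πρ₀/R³) ∫₀^r r'^5 dr' = 4πρ₀ r^6/(6·R³) = 4.232×10^-7 C.
By Gauss's law, ∮E·dA = E·4πr² = Q_enc/ε₀.
E = k|Q_enc|/r² = (8.99×10^9)(4.232×10^-7)/(0.208)² = 8.79e4 N/C.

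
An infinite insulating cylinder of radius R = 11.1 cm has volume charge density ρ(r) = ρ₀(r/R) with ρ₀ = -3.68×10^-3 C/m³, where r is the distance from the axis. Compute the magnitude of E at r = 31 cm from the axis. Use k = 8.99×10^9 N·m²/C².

|E| ≈ 5.51×10^6 V/m

By cylindrical symmetry E is radial; use a coaxial Gaussian cylinder of radius 31 cm and length L (r > R, full charge per length enclosed).
λ_enc = 2π ∫₀^R ρ₀(r'/R)^1 r' dr' = 2πρ₀R²/3 = -9.496×10^-5 C/m.
Gauss's law: E·2πrL = λ_enc L/ε₀.
E = 2k|λ_enc|/r = 2(8.99×10^9)(9.496×10^-5)/(0.31) = 5.51×10^6 N/C.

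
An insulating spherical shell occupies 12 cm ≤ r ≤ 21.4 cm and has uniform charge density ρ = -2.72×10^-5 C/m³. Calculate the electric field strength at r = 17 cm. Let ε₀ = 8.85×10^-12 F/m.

By spherical symmetry E is radial; choose a Gaussian sphere of radius r = 17 cm (within the shell material, 12 cm < r < 21.4 cm).
Only the shell between 12 cm and r is enclosed: Q_enc = ρ·(4π/3)(r³ − a³) = (-2.72e-5)·(4π/3)·((0.17)³ − (0.12)³) = -3.629×10^-7 C.
By Gauss's law, ∮E·dA = E·4πr² = Q_enc/ε₀.
E = |Q_enc|/(4πε₀r²) = (3.629e-7)/(4π·8.85×10^-12·(0.17)²) = 1.13×10^5 N/C.

|E| = 1.13×10^5 N/C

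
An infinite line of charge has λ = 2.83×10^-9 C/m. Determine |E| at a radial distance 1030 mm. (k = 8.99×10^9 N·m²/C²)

E ≈ 49.4 V/m

Coaxial Gaussian cylinder, radius r = 1030 mm, length L.
Q_enc = λL, so λ_enc = 2.83e-9 C/m.
By Gauss's law (flux through the curved wall only), E·2πrL = λ_enc L/ε₀.
E = 2k|λ_enc|/r = 2(8.99×10^9)(2.83e-9)/(1.03) = 49.4 N/C.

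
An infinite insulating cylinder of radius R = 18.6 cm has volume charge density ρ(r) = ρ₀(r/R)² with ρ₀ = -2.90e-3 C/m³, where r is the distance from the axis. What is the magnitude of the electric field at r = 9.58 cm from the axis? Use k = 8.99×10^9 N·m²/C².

By cylindrical symmetry E is radial; use a coaxial Gaussian cylinder of radius 9.58 cm and length L (r < R).
Integrating ρ over the cross-section to radius r: λ_enc = (2πρ₀/R²) ∫₀^r r'^3 dr' = 2πρ₀ r^4/(4·R²) = -1.109e-5 C/m.
By Gauss's law (flux through the curved wall only), E·2πrL = λ_enc L/ε₀.
E = 2k|λ_enc|/r = 2(8.99×10^9)(1.109×10^-5)/(0.0958) = 2.08×10^6 N/C.

E ≈ 2.08×10^6 V/m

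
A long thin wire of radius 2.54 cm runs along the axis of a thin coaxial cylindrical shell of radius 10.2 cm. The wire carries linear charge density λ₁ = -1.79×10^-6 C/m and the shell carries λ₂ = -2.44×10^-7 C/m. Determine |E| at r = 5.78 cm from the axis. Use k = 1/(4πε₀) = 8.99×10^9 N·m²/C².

E ≈ 5.57e5 V/m

By cylindrical symmetry E is radial; use a coaxial Gaussian cylinder of radius 5.78 cm and length L (between the conductors, 2.54 cm < r < 10.2 cm).
Only the inner wire is enclosed; the outer shell contributes nothing inside itself. λ_enc = λ₁ = -1.79×10^-6 C/m.
By Gauss's law (flux through the curved wall only), E·2πrL = λ_enc L/ε₀.
E = 2k|λ_enc|/r = 2(8.99×10^9)(1.79×10^-6)/(0.0578) = 5.57×10^5 N/C.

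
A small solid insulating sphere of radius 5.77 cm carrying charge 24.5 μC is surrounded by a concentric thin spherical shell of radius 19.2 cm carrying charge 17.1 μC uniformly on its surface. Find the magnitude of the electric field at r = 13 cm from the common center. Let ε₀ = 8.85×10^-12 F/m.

By spherical symmetry E is radial; choose a Gaussian sphere of radius r = 13 cm (between the bodies, 5.77 cm < r < 19.2 cm).
Only the inner charge is enclosed; the outer shell contributes nothing inside itself. Q_enc = 24.5 μC = 2.45×10^-5 C.
Since E is radial and uniform over the Gaussian sphere, Φ = E·4πr² = Q_enc/ε₀.
E = |Q_enc|/(4πε₀r²) = (2.45×10^-5)/(4π·8.85×10^-12·(0.13)²) = 1.30×10^7 N/C.

1.30×10^7 V/m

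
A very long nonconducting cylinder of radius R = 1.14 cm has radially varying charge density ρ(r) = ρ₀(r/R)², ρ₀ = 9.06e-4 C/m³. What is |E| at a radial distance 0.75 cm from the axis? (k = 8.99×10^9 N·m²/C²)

E ≈ 8.31×10^4 N/C

Coaxial Gaussian cylinder, radius r = 0.75 cm, length L (r < R).
λ_enc = ∫₀^r ρ(r')·2πr' dr' = (2πρ₀/R²)·r^4/4 = 3.465×10^-8 C/m.
By Gauss's law (flux through the curved wall only), E·2πrL = λ_enc L/ε₀.
E = 2k|λ_enc|/r = 2(8.99×10^9)(3.465×10^-8)/(0.0075) = 8.31×10^4 N/C.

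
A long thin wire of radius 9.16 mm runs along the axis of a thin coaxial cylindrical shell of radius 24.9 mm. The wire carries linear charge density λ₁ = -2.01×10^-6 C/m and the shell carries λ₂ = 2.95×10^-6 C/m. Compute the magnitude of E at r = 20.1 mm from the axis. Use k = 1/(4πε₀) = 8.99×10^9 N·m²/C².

Take a coaxial cylindrical Gaussian surface of radius r = 20.1 mm and length L (between the conductors, 9.16 mm < r < 24.9 mm).
The shell at 24.9 mm lies outside the Gaussian surface, so λ_enc = λ₁ = -2.01×10^-6 C/m.
By Gauss's law (flux through the curved wall only), E·2πrL = λ_enc L/ε₀.
E = 2k|λ_enc|/r = 2(8.99×10^9)(2.01×10^-6)/(0.0201) = 1.80×10^6 N/C.

1.80e6 N/C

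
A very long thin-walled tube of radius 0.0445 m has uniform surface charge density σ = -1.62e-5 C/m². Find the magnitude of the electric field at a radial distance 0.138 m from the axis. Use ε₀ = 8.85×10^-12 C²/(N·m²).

|E| = 5.90e5 N/C

Take a coaxial cylindrical Gaussian surface of radius r = 0.138 m and length L (r > 0.0445 m).
The whole shell is enclosed: λ_enc = σ·2πR = (-1.62×10^-5)·2π·(0.0445) = -4.53e-6 C/m.
Applying ∮E·dA = Q_enc/ε₀ with the end caps contributing no flux:
E = |λ_enc|/(2πε₀r) = (4.53×10^-6)/(2π·8.85×10^-12·0.138) = 5.90×10^5 N/C.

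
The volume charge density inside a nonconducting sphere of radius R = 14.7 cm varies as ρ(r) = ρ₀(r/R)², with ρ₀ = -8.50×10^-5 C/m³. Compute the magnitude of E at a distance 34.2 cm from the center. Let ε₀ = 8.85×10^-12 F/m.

5.22×10^4 V/m

Use a concentric Gaussian sphere at r = 34.2 cm (r > R, all charge enclosed).
Q_enc = 4π ∫₀^R ρ₀(r'/R)^2 r'² dr' = 4πρ₀R³/5 = -6.786e-7 C.
By Gauss's law, ∮E·dA = E·4πr² = Q_enc/ε₀.
E = |Q_enc|/(4πε₀r²) = (6.786e-7)/(4π·8.85×10^-12·(0.342)²) = 5.22e4 N/C.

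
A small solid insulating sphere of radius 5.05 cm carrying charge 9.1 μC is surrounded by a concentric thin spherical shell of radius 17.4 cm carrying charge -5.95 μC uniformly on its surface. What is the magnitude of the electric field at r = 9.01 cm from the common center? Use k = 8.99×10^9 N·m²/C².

By spherical symmetry E is radial; choose a Gaussian sphere of radius r = 9.01 cm (between the bodies, 5.05 cm < r < 17.4 cm).
The shell at 17.4 cm lies outside the Gaussian surface, so Q_enc = 9.1 μC = 9.10×10^-6 C.
By Gauss's law, ∮E·dA = E·4πr² = Q_enc/ε₀.
E = k|Q_enc|/r² = (8.99×10^9)(9.10e-6)/(0.0901)² = 1.01e7 N/C.

E ≈ 1.01×10^7 V/m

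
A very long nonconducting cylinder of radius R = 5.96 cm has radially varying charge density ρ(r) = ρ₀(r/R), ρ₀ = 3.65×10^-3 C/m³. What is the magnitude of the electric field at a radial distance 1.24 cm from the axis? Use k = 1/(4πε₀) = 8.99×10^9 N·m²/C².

E = 3.55×10^5 N/C

Take a coaxial cylindrical Gaussian surface of radius r = 1.24 cm and length L (r < R).
Integrating ρ over the cross-section to radius r: λ_enc = (2πρ₀/R) ∫₀^r r'^2 dr' = 2πρ₀ r^3/(3·R) = 2.446×10^-7 C/m.
By Gauss's law (flux through the curved wall only), E·2πrL = λ_enc L/ε₀.
E = 2k|λ_enc|/r = 2(8.99×10^9)(2.446×10^-7)/(0.0124) = 3.55e5 N/C.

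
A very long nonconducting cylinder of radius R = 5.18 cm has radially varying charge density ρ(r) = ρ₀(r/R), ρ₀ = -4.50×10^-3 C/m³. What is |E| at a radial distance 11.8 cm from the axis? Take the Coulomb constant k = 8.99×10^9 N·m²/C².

By cylindrical symmetry E is radial; use a coaxial Gaussian cylinder of radius 11.8 cm and length L (r > R, full charge per length enclosed).
λ_enc = 2π ∫₀^R ρ₀(r'/R)^1 r' dr' = 2πρ₀R²/3 = -2.529e-5 C/m.
Since E is radial and uniform over the curved surface, Φ = E·2πrL = Q_enc/ε₀ = λ_enc L/ε₀.
E = 2k|λ_enc|/r = 2(8.99×10^9)(2.529×10^-5)/(0.118) = 3.85e6 N/C.

|E| ≈ 3.85e6 V/m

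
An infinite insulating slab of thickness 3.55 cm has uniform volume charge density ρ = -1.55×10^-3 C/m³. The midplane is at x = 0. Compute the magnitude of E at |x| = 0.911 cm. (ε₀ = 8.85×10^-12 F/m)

1.60e6 V/m

By symmetry E is perpendicular to the slab. A Gaussian pillbox from −0.911 cm to +0.911 cm (face area A) lies entirely within the slab.
Q_enc = ρ·(2x)·A and flux = 2EA, so 2EA = 2ρxA/ε₀ ⇒ E = |ρ|x/ε₀.
E = (1.55×10^-3)(0.00911)/(8.85×10^-12) = 1.60e6 N/C.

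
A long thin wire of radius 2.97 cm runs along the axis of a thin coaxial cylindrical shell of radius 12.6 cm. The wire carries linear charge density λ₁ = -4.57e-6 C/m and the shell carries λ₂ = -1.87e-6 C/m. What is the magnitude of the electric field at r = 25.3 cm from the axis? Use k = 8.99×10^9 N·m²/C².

By cylindrical symmetry E is radial; use a coaxial Gaussian cylinder of radius 25.3 cm and length L (r > 12.6 cm, enclosing both).
λ_enc = λ₁ + λ₂ = (-4.57×10^-6) + (-1.87×10^-6) = -6.44×10^-6 C/m.
Gauss's law: E·2πrL = λ_enc L/ε₀.
E = 2k|λ_enc|/r = 2(8.99×10^9)(6.44×10^-6)/(0.253) = 4.58e5 N/C.

|E| = 4.58e5 V/m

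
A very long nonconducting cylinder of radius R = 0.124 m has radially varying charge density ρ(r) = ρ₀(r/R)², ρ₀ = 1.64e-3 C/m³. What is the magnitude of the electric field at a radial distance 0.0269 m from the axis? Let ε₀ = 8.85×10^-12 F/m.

E = 5.86×10^4 N/C

By cylindrical symmetry E is radial; use a coaxial Gaussian cylinder of radius 0.0269 m and length L (r < R).
λ_enc = ∫₀^r ρ(r')·2πr' dr' = (2πρ₀/R²)·r^4/4 = 8.773e-8 C/m.
By Gauss's law (flux through the curved wall only), E·2πrL = λ_enc L/ε₀.
E = |λ_enc|/(2πε₀r) = (8.773×10^-8)/(2π·8.85×10^-12·0.0269) = 5.86×10^4 N/C.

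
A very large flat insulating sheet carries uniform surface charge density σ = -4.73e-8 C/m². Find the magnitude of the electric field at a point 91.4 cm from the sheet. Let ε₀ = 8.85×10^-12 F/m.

The symmetry is planar: E is normal to the sheet and the same magnitude on both sides. Take a pillbox straddling the sheet with end-cap area A.
Flux Φ = 2EA and Q_enc = σA, so 2EA = σA/ε₀ ⇒ E = |σ|/(2ε₀), independent of distance.
E = |σ|/(2ε₀) = (4.73×10^-8)/(2·8.85×10^-12) = 2.67×10^3 N/C.

E = 2.67×10^3 N/C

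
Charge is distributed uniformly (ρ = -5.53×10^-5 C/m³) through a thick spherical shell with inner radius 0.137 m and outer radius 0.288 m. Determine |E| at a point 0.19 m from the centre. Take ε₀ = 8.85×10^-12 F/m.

E = 2.47×10^5 V/m

By spherical symmetry E is radial; choose a Gaussian sphere of radius r = 0.19 m (within the shell material, 0.137 m < r < 0.288 m).
Enclosed charge is the volume from a to r: Q_enc = (4π/3)ρ(r³ − a³) = -9.932e-7 C.
Applying ∮E·dA = Q_enc/ε₀ with Φ = E(4πr²):
E = |Q_enc|/(4πε₀r²) = (9.932×10^-7)/(4π·8.85×10^-12·(0.19)²) = 2.47×10^5 N/C.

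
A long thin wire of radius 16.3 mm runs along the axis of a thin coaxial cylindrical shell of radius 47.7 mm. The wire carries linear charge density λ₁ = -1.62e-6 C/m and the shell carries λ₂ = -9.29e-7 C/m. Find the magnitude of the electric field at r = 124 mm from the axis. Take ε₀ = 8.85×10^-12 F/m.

Take a coaxial cylindrical Gaussian surface of radius r = 124 mm and length L (r > 47.7 mm, enclosing both).
λ_enc = λ₁ + λ₂ = (-1.62×10^-6) + (-9.29e-7) = -2.549×10^-6 C/m.
By Gauss's law (flux through the curved wall only), E·2πrL = λ_enc L/ε₀.
E = |λ_enc|/(2πε₀r) = (2.549×10^-6)/(2π·8.85×10^-12·0.124) = 3.70e5 N/C.

|E| = 3.70×10^5 N/C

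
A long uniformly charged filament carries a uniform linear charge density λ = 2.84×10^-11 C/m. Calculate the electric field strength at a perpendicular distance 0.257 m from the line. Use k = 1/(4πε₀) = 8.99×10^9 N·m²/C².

By cylindrical symmetry E is radial; use a coaxial Gaussian cylinder of radius 0.257 m and length L.
Q_enc = λL, so λ_enc = 2.84×10^-11 C/m.
Applying ∮E·dA = Q_enc/ε₀ with the end caps contributing no flux:
E = 2k|λ_enc|/r = 2(8.99×10^9)(2.84×10^-11)/(0.257) = 1.99 N/C.

1.99 N/C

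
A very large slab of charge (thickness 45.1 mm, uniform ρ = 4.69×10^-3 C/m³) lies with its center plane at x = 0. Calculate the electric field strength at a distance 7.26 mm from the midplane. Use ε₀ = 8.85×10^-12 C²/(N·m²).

By symmetry E is perpendicular to the slab. A Gaussian pillbox from −7.26 mm to +7.26 mm (face area A) lies entirely within the slab.
Q_enc = ρ·(2x)·A and flux = 2EA, so 2EA = 2ρxA/ε₀ ⇒ E = |ρ|x/ε₀.
E = (4.69e-3)(0.00726)/(8.85×10^-12) = 3.85×10^6 N/C.

|E| ≈ 3.85×10^6 N/C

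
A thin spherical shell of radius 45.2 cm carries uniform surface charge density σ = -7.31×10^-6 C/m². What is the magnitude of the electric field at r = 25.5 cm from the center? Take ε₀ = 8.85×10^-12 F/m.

E = 0 (no enclosed charge)

Use a concentric Gaussian sphere at r = 25.5 cm (inside the shell, r < 45.2 cm).
No charge lies within this surface, so Q_enc = 0 and Gauss's law gives E·4πr² = 0 ⇒ E = 0.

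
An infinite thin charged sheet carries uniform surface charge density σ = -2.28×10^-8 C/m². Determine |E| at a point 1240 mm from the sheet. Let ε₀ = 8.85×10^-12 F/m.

By planar symmetry E is perpendicular to the sheet and uniform; use a Gaussian pillbox with flat faces of area A on each side of the sheet.
Only the two end caps contribute flux: Φ = 2EA. With Q_enc = σA, Gauss's law gives E = |σ|/(2ε₀).
E = |σ|/(2ε₀) = (2.28×10^-8)/(2·8.85×10^-12) = 1.29×10^3 N/C.

E = 1.29×10^3 N/C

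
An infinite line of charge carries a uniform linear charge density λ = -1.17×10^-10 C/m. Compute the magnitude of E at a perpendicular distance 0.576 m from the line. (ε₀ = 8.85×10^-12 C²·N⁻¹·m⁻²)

Take a coaxial cylindrical Gaussian surface of radius r = 0.576 m and length L.
Q_enc = λL, so λ_enc = -1.17×10^-10 C/m.
Since E is radial and uniform over the curved surface, Φ = E·2πrL = Q_enc/ε₀ = λ_enc L/ε₀.
E = |λ_enc|/(2πε₀r) = (1.17×10^-10)/(2π·8.85×10^-12·0.576) = 3.65 N/C.

3.65 N/C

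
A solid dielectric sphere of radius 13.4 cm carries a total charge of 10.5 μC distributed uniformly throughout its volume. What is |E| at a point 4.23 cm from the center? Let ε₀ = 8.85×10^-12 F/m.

E ≈ 1.66×10^6 V/m

Use a concentric Gaussian sphere at r = 4.23 cm (r < R).
For a uniform sphere the enclosed fraction is (r/R)³, so Q_enc = (10.5 μC)(0.0423/0.134)³ = 3.303×10^-7 C.
By Gauss's law, ∮E·dA = E·4πr² = Q_enc/ε₀.
E = |Q_enc|/(4πε₀r²) = (3.303×10^-7)/(4π·8.85×10^-12·(0.0423)²) = 1.66×10^6 N/C.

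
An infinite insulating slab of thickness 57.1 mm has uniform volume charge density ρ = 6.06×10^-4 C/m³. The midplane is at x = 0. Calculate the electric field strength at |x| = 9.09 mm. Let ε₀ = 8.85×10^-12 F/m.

6.22×10^5 N/C

By symmetry E is perpendicular to the slab. A Gaussian pillbox from −9.09 mm to +9.09 mm (face area A) lies entirely within the slab.
Q_enc = ρ·(2x)·A and flux = 2EA, so 2EA = 2ρxA/ε₀ ⇒ E = |ρ|x/ε₀.
E = (6.06e-4)(0.00909)/(8.85×10^-12) = 6.22×10^5 N/C.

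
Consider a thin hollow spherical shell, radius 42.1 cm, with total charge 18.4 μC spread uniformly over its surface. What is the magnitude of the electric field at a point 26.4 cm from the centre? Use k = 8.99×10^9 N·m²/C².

Use a concentric Gaussian sphere at r = 26.4 cm (inside the shell, r < 42.1 cm).
All the charge is outside the Gaussian surface: Q_enc = 0, hence E = 0 everywhere inside the shell.

E = 0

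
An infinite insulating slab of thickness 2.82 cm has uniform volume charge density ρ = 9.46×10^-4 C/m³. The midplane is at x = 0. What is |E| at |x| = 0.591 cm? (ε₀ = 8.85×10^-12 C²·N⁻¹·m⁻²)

By symmetry E is perpendicular to the slab. A Gaussian pillbox from −0.591 cm to +0.591 cm (face area A) lies entirely within the slab.
Q_enc = ρ·(2x)·A and flux = 2EA, so 2EA = 2ρxA/ε₀ ⇒ E = |ρ|x/ε₀.
E = (9.46×10^-4)(0.00591)/(8.85×10^-12) = 6.32×10^5 N/C.

E ≈ 6.32×10^5 N/C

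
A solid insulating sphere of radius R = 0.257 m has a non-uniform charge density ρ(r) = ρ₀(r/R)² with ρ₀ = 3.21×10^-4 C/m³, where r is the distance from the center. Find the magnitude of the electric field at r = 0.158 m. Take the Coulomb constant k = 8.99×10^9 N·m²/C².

E ≈ 4.33×10^5 V/m

By spherical symmetry E is radial; choose a Gaussian sphere of radius r = 0.158 m (r < R).
Q_enc = ∫₀^r ρ(r')·4πr'² dr' = (4πρ₀/R²) ∫₀^r r'^4 dr' = 4πρ₀ r^5/(5·R²) = 1.203×10^-6 C.
By Gauss's law, ∮E·dA = E·4πr² = Q_enc/ε₀.
E = k|Q_enc|/r² = (8.99×10^9)(1.203e-6)/(0.158)² = 4.33e5 N/C.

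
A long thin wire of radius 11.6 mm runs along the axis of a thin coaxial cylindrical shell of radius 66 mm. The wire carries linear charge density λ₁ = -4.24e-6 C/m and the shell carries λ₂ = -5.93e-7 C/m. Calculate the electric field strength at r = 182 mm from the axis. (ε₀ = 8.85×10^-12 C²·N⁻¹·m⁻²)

E = 4.78×10^5 V/m

Choose a coaxial cylinder of radius r = 182 mm (arbitrary length L) as the Gaussian surface (r > 66 mm, enclosing both).
λ_enc = λ₁ + λ₂ = (-4.24e-6) + (-5.93×10^-7) = -4.833e-6 C/m.
Since E is radial and uniform over the curved surface, Φ = E·2πrL = Q_enc/ε₀ = λ_enc L/ε₀.
E = |λ_enc|/(2πε₀r) = (4.833×10^-6)/(2π·8.85×10^-12·0.182) = 4.78×10^5 N/C.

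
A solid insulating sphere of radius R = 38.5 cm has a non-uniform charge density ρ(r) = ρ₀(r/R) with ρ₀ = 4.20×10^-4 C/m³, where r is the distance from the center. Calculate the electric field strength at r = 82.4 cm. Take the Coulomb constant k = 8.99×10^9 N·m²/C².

E ≈ 9.97×10^5 N/C

Take a concentric spherical Gaussian surface of radius r = 82.4 cm (r > R, all charge enclosed).
Q_enc = 4π ∫₀^R ρ₀(r'/R)^1 r'² dr' = 4πρ₀R³/4 = 7.53×10^-5 C.
Applying ∮E·dA = Q_enc/ε₀ with Φ = E(4πr²):
E = k|Q_enc|/r² = (8.99×10^9)(7.53e-5)/(0.824)² = 9.97×10^5 N/C.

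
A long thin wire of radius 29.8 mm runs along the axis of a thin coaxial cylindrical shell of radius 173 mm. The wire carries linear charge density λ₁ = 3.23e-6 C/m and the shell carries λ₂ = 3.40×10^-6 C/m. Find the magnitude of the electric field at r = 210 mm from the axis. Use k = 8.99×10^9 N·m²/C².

Choose a coaxial cylinder of radius r = 210 mm (arbitrary length L) as the Gaussian surface (r > 173 mm, enclosing both).
λ_enc = λ₁ + λ₂ = (3.23×10^-6) + (3.40e-6) = 6.63×10^-6 C/m.
Since E is radial and uniform over the curved surface, Φ = E·2πrL = Q_enc/ε₀ = λ_enc L/ε₀.
E = 2k|λ_enc|/r = 2(8.99×10^9)(6.63×10^-6)/(0.21) = 5.68×10^5 N/C.

|E| = 5.68×10^5 V/m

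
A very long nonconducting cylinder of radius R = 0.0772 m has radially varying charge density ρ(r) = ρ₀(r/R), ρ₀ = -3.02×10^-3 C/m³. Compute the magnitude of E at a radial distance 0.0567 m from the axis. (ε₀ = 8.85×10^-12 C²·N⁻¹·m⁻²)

E = 4.74×10^6 N/C

Choose a coaxial cylinder of radius r = 0.0567 m (arbitrary length L) as the Gaussian surface (r < R).
Integrating ρ over the cross-section to radius r: λ_enc = (2πρ₀/R) ∫₀^r r'^2 dr' = 2πρ₀ r^3/(3·R) = -1.493×10^-5 C/m.
Applying ∮E·dA = Q_enc/ε₀ with the end caps contributing no flux:
E = |λ_enc|/(2πε₀r) = (1.493×10^-5)/(2π·8.85×10^-12·0.0567) = 4.74×10^6 N/C.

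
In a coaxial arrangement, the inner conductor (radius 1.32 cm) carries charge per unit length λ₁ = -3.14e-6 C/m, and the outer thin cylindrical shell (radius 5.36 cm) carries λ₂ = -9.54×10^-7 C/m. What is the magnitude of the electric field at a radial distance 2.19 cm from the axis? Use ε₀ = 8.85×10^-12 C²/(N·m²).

E = 2.58e6 N/C

Take a coaxial cylindrical Gaussian surface of radius r = 2.19 cm and length L (between the conductors, 1.32 cm < r < 5.36 cm).
Only the inner wire is enclosed; the outer shell contributes nothing inside itself. λ_enc = λ₁ = -3.14e-6 C/m.
By Gauss's law (flux through the curved wall only), E·2πrL = λ_enc L/ε₀.
E = |λ_enc|/(2πε₀r) = (3.14e-6)/(2π·8.85×10^-12·0.0219) = 2.58×10^6 N/C.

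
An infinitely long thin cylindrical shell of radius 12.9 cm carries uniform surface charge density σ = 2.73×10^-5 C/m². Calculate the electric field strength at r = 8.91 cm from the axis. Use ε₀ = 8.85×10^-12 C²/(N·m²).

Take a coaxial cylindrical Gaussian surface of radius r = 8.91 cm and length L (r < 12.9 cm, inside the shell).
All the surface charge lies outside this cylinder: Q_enc = 0, hence E = 0.

E = 0 (no enclosed charge)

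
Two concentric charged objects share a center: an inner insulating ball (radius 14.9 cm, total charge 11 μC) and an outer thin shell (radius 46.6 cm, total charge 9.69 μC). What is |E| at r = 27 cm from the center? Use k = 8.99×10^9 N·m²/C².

Take a concentric spherical Gaussian surface of radius r = 27 cm (between the bodies, 14.9 cm < r < 46.6 cm).
The shell at 46.6 cm lies outside the Gaussian surface, so Q_enc = 11 μC = 1.10×10^-5 C.
Gauss's law: E·4πr² = Q_enc/ε₀.
E = k|Q_enc|/r² = (8.99×10^9)(1.10e-5)/(0.27)² = 1.36×10^6 N/C.

E = 1.36×10^6 V/m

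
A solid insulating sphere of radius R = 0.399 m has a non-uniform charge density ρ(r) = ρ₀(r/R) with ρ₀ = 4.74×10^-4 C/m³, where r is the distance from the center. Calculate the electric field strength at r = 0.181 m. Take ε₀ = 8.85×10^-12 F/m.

|E| = 1.10×10^6 N/C

Take a concentric spherical Gaussian surface of radius r = 0.181 m (r < R).
Integrate the density: Q_enc = 4π ∫₀^r ρ₀(r'/R)^1 r'² dr' = 4πρ₀ r^4/(4·R) = 4.006×10^-6 C.
By Gauss's law, ∮E·dA = E·4πr² = Q_enc/ε₀.
E = |Q_enc|/(4πε₀r²) = (4.006×10^-6)/(4π·8.85×10^-12·(0.181)²) = 1.10×10^6 N/C.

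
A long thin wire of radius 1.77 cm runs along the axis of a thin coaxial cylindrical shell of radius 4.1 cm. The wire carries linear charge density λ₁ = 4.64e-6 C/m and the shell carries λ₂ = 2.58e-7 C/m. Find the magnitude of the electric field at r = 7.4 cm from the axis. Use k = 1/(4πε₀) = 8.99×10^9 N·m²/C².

1.19e6 N/C

Coaxial Gaussian cylinder, radius r = 7.4 cm, length L (r > 4.1 cm, enclosing both).
λ_enc = λ₁ + λ₂ = (4.64e-6) + (2.58×10^-7) = 4.898e-6 C/m.
By Gauss's law (flux through the curved wall only), E·2πrL = λ_enc L/ε₀.
E = 2k|λ_enc|/r = 2(8.99×10^9)(4.898×10^-6)/(0.074) = 1.19×10^6 N/C.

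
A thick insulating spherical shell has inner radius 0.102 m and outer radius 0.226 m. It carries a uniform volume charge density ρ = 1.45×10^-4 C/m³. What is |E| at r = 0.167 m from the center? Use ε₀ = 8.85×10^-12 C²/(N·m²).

By spherical symmetry E is radial; choose a Gaussian sphere of radius r = 0.167 m (within the shell material, 0.102 m < r < 0.226 m).
Only the shell between 0.102 m and r is enclosed: Q_enc = ρ·(4π/3)(r³ − a³) = (1.45×10^-4)·(4π/3)·((0.167)³ − (0.102)³) = 2.184×10^-6 C.
Since E is radial and uniform over the Gaussian sphere, Φ = E·4πr² = Q_enc/ε₀.
E = |Q_enc|/(4πε₀r²) = (2.184×10^-6)/(4π·8.85×10^-12·(0.167)²) = 7.04×10^5 N/C.

E ≈ 7.04×10^5 N/C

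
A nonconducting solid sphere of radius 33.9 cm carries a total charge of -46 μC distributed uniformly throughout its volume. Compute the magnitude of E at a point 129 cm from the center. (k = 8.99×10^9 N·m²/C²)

2.49e5 N/C

Use a concentric Gaussian sphere at r = 129 cm (r > R, so the entire charge is enclosed).
Q_enc = -46 μC = -4.60×10^-5 C.
Gauss's law: E·4πr² = Q_enc/ε₀.
E = k|Q_enc|/r² = (8.99×10^9)(4.60×10^-5)/(1.29)² = 2.49×10^5 N/C.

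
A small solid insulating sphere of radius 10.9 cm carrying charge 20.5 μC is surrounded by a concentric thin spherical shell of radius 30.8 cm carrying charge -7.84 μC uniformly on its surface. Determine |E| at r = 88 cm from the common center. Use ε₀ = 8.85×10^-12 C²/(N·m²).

1.47×10^5 N/C

By spherical symmetry E is radial; choose a Gaussian sphere of radius r = 88 cm (r > 30.8 cm, enclosing both).
Q_enc = (20.5 μC) + (-7.84 μC) = 1.266×10^-5 C.
By Gauss's law, ∮E·dA = E·4πr² = Q_enc/ε₀.
E = |Q_enc|/(4πε₀r²) = (1.266×10^-5)/(4π·8.85×10^-12·(0.88)²) = 1.47e5 N/C.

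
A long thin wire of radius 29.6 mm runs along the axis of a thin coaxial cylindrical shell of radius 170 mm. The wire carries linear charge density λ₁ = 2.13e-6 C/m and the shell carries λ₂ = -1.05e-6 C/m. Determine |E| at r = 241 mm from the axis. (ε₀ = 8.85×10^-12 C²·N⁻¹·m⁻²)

By cylindrical symmetry E is radial; use a coaxial Gaussian cylinder of radius 241 mm and length L (r > 170 mm, enclosing both).
λ_enc = λ₁ + λ₂ = (2.13×10^-6) + (-1.05e-6) = 1.08×10^-6 C/m.
Gauss's law: E·2πrL = λ_enc L/ε₀.
E = |λ_enc|/(2πε₀r) = (1.08×10^-6)/(2π·8.85×10^-12·0.241) = 8.06e4 N/C.

|E| = 8.06e4 N/C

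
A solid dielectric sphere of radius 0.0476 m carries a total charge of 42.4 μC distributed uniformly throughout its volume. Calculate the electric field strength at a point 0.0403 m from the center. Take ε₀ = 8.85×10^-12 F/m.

Use a concentric Gaussian sphere at r = 0.0403 m (r < R).
For a uniform sphere the enclosed fraction is (r/R)³, so Q_enc = (42.4 μC)(0.0403/0.0476)³ = 2.573e-5 C.
Since E is radial and uniform over the Gaussian sphere, Φ = E·4πr² = Q_enc/ε₀.
E = |Q_enc|/(4πε₀r²) = (2.573×10^-5)/(4π·8.85×10^-12·(0.0403)²) = 1.42×10^8 N/C.

1.42×10^8 V/m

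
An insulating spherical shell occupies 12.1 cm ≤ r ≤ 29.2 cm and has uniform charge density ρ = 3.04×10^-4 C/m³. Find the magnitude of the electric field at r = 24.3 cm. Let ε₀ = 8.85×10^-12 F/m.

2.44×10^6 N/C

By spherical symmetry E is radial; choose a Gaussian sphere of radius r = 24.3 cm (within the shell material, 12.1 cm < r < 29.2 cm).
Only the shell between 12.1 cm and r is enclosed: Q_enc = ρ·(4π/3)(r³ − a³) = (3.04e-4)·(4π/3)·((0.243)³ − (0.121)³) = 1.602×10^-5 C.
Applying ∮E·dA = Q_enc/ε₀ with Φ = E(4πr²):
E = |Q_enc|/(4πε₀r²) = (1.602e-5)/(4π·8.85×10^-12·(0.243)²) = 2.44e6 N/C.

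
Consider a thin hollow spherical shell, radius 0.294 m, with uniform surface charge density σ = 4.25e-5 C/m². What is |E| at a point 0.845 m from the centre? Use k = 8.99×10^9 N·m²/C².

By spherical symmetry E is radial; choose a Gaussian sphere of radius r = 0.845 m (r > 0.294 m).
The entire shell is enclosed: Q_enc = σ·4πR² = (4.25×10^-5)·4π·(0.294)² = 4.616×10^-5 C.
Since E is radial and uniform over the Gaussian sphere, Φ = E·4πr² = Q_enc/ε₀.
E = k|Q_enc|/r² = (8.99×10^9)(4.616×10^-5)/(0.845)² = 5.81×10^5 N/C.

E ≈ 5.81×10^5 N/C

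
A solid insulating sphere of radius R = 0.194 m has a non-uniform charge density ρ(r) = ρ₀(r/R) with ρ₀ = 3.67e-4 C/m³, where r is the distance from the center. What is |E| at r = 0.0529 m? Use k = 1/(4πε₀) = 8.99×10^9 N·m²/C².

|E| ≈ 1.50×10^5 N/C

Take a concentric spherical Gaussian surface of radius r = 0.0529 m (r < R).
Integrate the density: Q_enc = 4π ∫₀^r ρ₀(r'/R)^1 r'² dr' = 4πρ₀ r^4/(4·R) = 4.654×10^-8 C.
Since E is radial and uniform over the Gaussian sphere, Φ = E·4πr² = Q_enc/ε₀.
E = k|Q_enc|/r² = (8.99×10^9)(4.654×10^-8)/(0.0529)² = 1.50e5 N/C.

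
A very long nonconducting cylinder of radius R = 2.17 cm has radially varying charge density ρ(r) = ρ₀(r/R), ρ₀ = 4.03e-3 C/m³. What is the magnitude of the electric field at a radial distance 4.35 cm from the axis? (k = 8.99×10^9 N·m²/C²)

Choose a coaxial cylinder of radius r = 4.35 cm (arbitrary length L) as the Gaussian surface (r > R, full charge per length enclosed).
λ_enc = 2π ∫₀^R ρ₀(r'/R)^1 r' dr' = 2πρ₀R²/3 = 3.975e-6 C/m.
By Gauss's law (flux through the curved wall only), E·2πrL = λ_enc L/ε₀.
E = 2k|λ_enc|/r = 2(8.99×10^9)(3.975×10^-6)/(0.0435) = 1.64×10^6 N/C.

|E| = 1.64×10^6 V/m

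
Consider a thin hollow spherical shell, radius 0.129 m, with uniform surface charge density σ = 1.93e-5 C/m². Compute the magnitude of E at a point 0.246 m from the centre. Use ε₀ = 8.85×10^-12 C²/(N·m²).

E = 6.00×10^5 V/m

By spherical symmetry E is radial; choose a Gaussian sphere of radius r = 0.246 m (r > 0.129 m).
The entire shell is enclosed: Q_enc = σ·4πR² = (1.93×10^-5)·4π·(0.129)² = 4.036e-6 C.
Gauss's law: E·4πr² = Q_enc/ε₀.
E = |Q_enc|/(4πε₀r²) = (4.036×10^-6)/(4π·8.85×10^-12·(0.246)²) = 6.00e5 N/C.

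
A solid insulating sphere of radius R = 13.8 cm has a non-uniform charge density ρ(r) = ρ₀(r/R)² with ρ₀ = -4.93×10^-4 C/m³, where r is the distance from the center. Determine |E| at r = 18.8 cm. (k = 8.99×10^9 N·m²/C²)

By spherical symmetry E is radial; choose a Gaussian sphere of radius r = 18.8 cm (r > R, all charge enclosed).
Q_enc = 4π ∫₀^R ρ₀(r'/R)^2 r'² dr' = 4πρ₀R³/5 = -3.256e-6 C.
By Gauss's law, ∮E·dA = E·4πr² = Q_enc/ε₀.
E = k|Q_enc|/r² = (8.99×10^9)(3.256×10^-6)/(0.188)² = 8.28×10^5 N/C.

E = 8.28×10^5 N/C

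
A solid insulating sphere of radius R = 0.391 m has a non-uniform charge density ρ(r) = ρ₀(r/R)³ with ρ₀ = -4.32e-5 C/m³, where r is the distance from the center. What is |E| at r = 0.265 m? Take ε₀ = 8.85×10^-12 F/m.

Use a concentric Gaussian sphere at r = 0.265 m (r < R).
Q_enc = ∫₀^r ρ(r')·4πr'² dr' = (4πρ₀/R³) ∫₀^r r'^5 dr' = 4πρ₀ r^6/(6·R³) = -5.242×10^-7 C.
Since E is radial and uniform over the Gaussian sphere, Φ = E·4πr² = Q_enc/ε₀.
E = |Q_enc|/(4πε₀r²) = (5.242e-7)/(4π·8.85×10^-12·(0.265)²) = 6.71×10^4 N/C.

6.71e4 N/C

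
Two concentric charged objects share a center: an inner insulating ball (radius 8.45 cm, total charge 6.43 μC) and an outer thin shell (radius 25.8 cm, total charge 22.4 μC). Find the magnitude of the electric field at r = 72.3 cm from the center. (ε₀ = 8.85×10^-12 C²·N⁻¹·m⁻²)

|E| ≈ 4.96×10^5 N/C

Take a concentric spherical Gaussian surface of radius r = 72.3 cm (r > 25.8 cm, enclosing both).
Q_enc = (6.43 μC) + (22.4 μC) = 2.883e-5 C.
Since E is radial and uniform over the Gaussian sphere, Φ = E·4πr² = Q_enc/ε₀.
E = |Q_enc|/(4πε₀r²) = (2.883×10^-5)/(4π·8.85×10^-12·(0.723)²) = 4.96×10^5 N/C.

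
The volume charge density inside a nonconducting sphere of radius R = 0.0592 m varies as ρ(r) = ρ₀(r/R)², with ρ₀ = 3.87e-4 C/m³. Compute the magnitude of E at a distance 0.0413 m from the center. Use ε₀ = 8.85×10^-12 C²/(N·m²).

E ≈ 1.76×10^5 N/C

By spherical symmetry E is radial; choose a Gaussian sphere of radius r = 0.0413 m (r < R).
Q_enc = ∫₀^r ρ(r')·4πr'² dr' = (4πρ₀/R²) ∫₀^r r'^4 dr' = 4πρ₀ r^5/(5·R²) = 3.335×10^-8 C.
Applying ∮E·dA = Q_enc/ε₀ with Φ = E(4πr²):
E = |Q_enc|/(4πε₀r²) = (3.335×10^-8)/(4π·8.85×10^-12·(0.0413)²) = 1.76×10^5 N/C.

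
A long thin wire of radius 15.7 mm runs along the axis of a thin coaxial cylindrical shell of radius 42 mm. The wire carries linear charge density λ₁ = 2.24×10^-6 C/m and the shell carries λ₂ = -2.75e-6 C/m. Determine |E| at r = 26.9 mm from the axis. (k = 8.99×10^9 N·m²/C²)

E ≈ 1.50e6 N/C

Choose a coaxial cylinder of radius r = 26.9 mm (arbitrary length L) as the Gaussian surface (between the conductors, 15.7 mm < r < 42 mm).
The shell at 42 mm lies outside the Gaussian surface, so λ_enc = λ₁ = 2.24×10^-6 C/m.
By Gauss's law (flux through the curved wall only), E·2πrL = λ_enc L/ε₀.
E = 2k|λ_enc|/r = 2(8.99×10^9)(2.24×10^-6)/(0.0269) = 1.50×10^6 N/C.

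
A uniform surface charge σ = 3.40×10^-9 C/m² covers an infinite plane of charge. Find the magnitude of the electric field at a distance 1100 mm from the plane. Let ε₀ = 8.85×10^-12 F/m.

By planar symmetry E is perpendicular to the sheet and uniform; use a Gaussian pillbox with flat faces of area A on each side of the sheet.
Only the two end caps contribute flux: Φ = 2EA. With Q_enc = σA, Gauss's law gives E = |σ|/(2ε₀).
E = |σ|/(2ε₀) = (3.40×10^-9)/(2·8.85×10^-12) = 192 N/C.

|E| ≈ 192 V/m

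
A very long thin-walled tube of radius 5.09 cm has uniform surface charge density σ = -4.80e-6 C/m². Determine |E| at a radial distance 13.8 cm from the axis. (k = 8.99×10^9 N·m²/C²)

|E| ≈ 2.00e5 N/C

By cylindrical symmetry E is radial; use a coaxial Gaussian cylinder of radius 13.8 cm and length L (r > 5.09 cm).
The whole shell is enclosed: λ_enc = σ·2πR = (-4.80×10^-6)·2π·(0.0509) = -1.535e-6 C/m.
Gauss's law: E·2πrL = λ_enc L/ε₀.
E = 2k|λ_enc|/r = 2(8.99×10^9)(1.535×10^-6)/(0.138) = 2.00e5 N/C.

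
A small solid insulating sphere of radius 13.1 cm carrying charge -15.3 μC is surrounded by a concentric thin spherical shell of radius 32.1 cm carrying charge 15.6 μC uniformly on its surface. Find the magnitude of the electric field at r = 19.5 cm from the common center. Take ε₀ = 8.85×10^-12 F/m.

Take a concentric spherical Gaussian surface of radius r = 19.5 cm (between the bodies, 13.1 cm < r < 32.1 cm).
Only the inner charge is enclosed; the outer shell contributes nothing inside itself. Q_enc = -15.3 μC = -1.53e-5 C.
Applying ∮E·dA = Q_enc/ε₀ with Φ = E(4πr²):
E = |Q_enc|/(4πε₀r²) = (1.53×10^-5)/(4π·8.85×10^-12·(0.195)²) = 3.62e6 N/C.

3.62×10^6 N/C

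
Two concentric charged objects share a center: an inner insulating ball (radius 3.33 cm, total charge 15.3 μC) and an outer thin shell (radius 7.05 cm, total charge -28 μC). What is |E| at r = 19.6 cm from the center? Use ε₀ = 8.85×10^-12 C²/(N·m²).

Use a concentric Gaussian sphere at r = 19.6 cm (r > 7.05 cm, enclosing both).
Q_enc = (15.3 μC) + (-28 μC) = -1.27e-5 C.
By Gauss's law, ∮E·dA = E·4πr² = Q_enc/ε₀.
E = |Q_enc|/(4πε₀r²) = (1.27×10^-5)/(4π·8.85×10^-12·(0.196)²) = 2.97×10^6 N/C.

|E| ≈ 2.97e6 N/C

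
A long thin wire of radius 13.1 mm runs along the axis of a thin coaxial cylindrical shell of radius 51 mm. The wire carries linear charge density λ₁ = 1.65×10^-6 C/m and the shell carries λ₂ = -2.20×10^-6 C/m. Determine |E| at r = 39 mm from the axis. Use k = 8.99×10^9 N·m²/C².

Choose a coaxial cylinder of radius r = 39 mm (arbitrary length L) as the Gaussian surface (between the conductors, 13.1 mm < r < 51 mm).
Only the inner wire is enclosed; the outer shell contributes nothing inside itself. λ_enc = λ₁ = 1.65×10^-6 C/m.
Applying ∮E·dA = Q_enc/ε₀ with the end caps contributing no flux:
E = 2k|λ_enc|/r = 2(8.99×10^9)(1.65×10^-6)/(0.039) = 7.61×10^5 N/C.

E = 7.61e5 N/C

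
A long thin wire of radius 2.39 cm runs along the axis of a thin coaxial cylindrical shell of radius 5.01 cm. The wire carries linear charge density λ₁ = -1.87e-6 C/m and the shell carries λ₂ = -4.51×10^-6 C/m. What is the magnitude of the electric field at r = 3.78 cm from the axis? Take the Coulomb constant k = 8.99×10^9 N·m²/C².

Choose a coaxial cylinder of radius r = 3.78 cm (arbitrary length L) as the Gaussian surface (between the conductors, 2.39 cm < r < 5.01 cm).
The shell at 5.01 cm lies outside the Gaussian surface, so λ_enc = λ₁ = -1.87×10^-6 C/m.
Gauss's law: E·2πrL = λ_enc L/ε₀.
E = 2k|λ_enc|/r = 2(8.99×10^9)(1.87e-6)/(0.0378) = 8.89e5 N/C.

E ≈ 8.89×10^5 N/C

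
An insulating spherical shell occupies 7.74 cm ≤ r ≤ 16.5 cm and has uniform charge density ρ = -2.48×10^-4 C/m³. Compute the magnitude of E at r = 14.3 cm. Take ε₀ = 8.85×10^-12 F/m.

Use a concentric Gaussian sphere at r = 14.3 cm (within the shell material, 7.74 cm < r < 16.5 cm).
Enclosed charge is the volume from a to r: Q_enc = (4π/3)ρ(r³ − a³) = -2.556×10^-6 C.
By Gauss's law, ∮E·dA = E·4πr² = Q_enc/ε₀.
E = |Q_enc|/(4πε₀r²) = (2.556×10^-6)/(4π·8.85×10^-12·(0.143)²) = 1.12×10^6 N/C.

|E| = 1.12×10^6 N/C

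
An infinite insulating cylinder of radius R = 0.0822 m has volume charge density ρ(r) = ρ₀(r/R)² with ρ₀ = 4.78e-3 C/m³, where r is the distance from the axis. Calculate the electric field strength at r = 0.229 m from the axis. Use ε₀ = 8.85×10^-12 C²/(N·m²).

Coaxial Gaussian cylinder, radius r = 0.229 m, length L (r > R, full charge per length enclosed).
λ_enc = 2π ∫₀^R ρ₀(r'/R)^2 r' dr' = 2πρ₀R²/4 = 5.073×10^-5 C/m.
Since E is radial and uniform over the curved surface, Φ = E·2πrL = Q_enc/ε₀ = λ_enc L/ε₀.
E = |λ_enc|/(2πε₀r) = (5.073e-5)/(2π·8.85×10^-12·0.229) = 3.98e6 N/C.

3.98×10^6 N/C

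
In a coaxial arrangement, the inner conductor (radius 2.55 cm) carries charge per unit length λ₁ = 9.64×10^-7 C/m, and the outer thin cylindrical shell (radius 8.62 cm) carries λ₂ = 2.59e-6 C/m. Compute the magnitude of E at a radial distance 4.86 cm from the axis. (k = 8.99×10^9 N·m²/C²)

|E| = 3.57×10^5 N/C

Choose a coaxial cylinder of radius r = 4.86 cm (arbitrary length L) as the Gaussian surface (between the conductors, 2.55 cm < r < 8.62 cm).
Only the inner wire is enclosed; the outer shell contributes nothing inside itself. λ_enc = λ₁ = 9.64×10^-7 C/m.
Since E is radial and uniform over the curved surface, Φ = E·2πrL = Q_enc/ε₀ = λ_enc L/ε₀.
E = 2k|λ_enc|/r = 2(8.99×10^9)(9.64e-7)/(0.0486) = 3.57e5 N/C.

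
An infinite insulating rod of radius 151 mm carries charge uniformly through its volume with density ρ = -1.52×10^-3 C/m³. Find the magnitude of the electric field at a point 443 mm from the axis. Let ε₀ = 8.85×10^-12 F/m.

Coaxial Gaussian cylinder, radius r = 443 mm, length L (r > 151 mm, full cross-section enclosed).
λ_enc = ρ·πR² = (-1.52×10^-3)π(0.151)² = -1.089×10^-4 C/m.
Applying ∮E·dA = Q_enc/ε₀ with the end caps contributing no flux:
E = |λ_enc|/(2πε₀r) = (1.089e-4)/(2π·8.85×10^-12·0.443) = 4.42×10^6 N/C.

4.42×10^6 N/C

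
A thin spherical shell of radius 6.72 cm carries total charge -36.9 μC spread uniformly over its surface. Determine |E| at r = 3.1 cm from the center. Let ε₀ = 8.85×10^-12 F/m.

By spherical symmetry E is radial; choose a Gaussian sphere of radius r = 3.1 cm (inside the shell, r < 6.72 cm).
All the charge is outside the Gaussian surface: Q_enc = 0, hence E = 0 everywhere inside the shell.

E = 0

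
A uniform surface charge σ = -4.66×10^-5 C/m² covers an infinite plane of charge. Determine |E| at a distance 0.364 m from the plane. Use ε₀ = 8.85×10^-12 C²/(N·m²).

The symmetry is planar: E is normal to the sheet and the same magnitude on both sides. Take a pillbox straddling the sheet with end-cap area A.
Only the two end caps contribute flux: Φ = 2EA. With Q_enc = σA, Gauss's law gives E = |σ|/(2ε₀).
E = |σ|/(2ε₀) = (4.66×10^-5)/(2·8.85×10^-12) = 2.63×10^6 N/C.

|E| = 2.63e6 N/C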